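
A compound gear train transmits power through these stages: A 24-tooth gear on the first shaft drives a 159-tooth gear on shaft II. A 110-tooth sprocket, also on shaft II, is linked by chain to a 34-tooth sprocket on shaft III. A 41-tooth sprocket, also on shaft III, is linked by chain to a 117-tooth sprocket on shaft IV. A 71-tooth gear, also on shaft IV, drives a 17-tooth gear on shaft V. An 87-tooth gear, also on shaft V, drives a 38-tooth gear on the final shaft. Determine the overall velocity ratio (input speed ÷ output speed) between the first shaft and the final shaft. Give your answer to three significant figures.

0.611

Each stage contributes driven/driver: gear mesh 159/24 = 6.625, chain 34/110 = 0.30909, chain 117/41 = 2.8537, gear mesh 17/71 = 0.23944, gear mesh 38/87 = 0.43678.
Overall: 6.625 × 0.30909 × 2.8537 × 0.23944 × 0.43678 = 0.61112.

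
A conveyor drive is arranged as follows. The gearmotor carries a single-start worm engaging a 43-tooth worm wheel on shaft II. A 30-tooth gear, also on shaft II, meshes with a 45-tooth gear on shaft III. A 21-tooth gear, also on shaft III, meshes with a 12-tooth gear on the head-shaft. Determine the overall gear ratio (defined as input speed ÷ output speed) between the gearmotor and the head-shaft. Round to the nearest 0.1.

36.9

Each stage contributes driven/driver: worm 43/1 = 43, gear mesh 45/30 = 1.5, gear mesh 12/21 = 0.57143.
Overall: 43 × 1.5 × 0.57143 = 36.857.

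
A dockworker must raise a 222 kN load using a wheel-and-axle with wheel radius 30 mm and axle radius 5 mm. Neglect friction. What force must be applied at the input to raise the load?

37 kN

Wheel-and-axle MA = R/r = 30/5 = 6.
Effort = load / MA = 222 / 6 = 37 kN.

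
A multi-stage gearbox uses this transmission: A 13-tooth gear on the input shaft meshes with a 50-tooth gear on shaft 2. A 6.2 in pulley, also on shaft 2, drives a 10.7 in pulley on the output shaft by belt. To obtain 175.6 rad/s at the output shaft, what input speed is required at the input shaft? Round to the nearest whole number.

1166 rad/s

Overall ratio R = 3.8462 × 1.7258 = 6.6377.
Required input speed = output speed × R = 175.6 × 6.6377 = 1165.6 rad/s.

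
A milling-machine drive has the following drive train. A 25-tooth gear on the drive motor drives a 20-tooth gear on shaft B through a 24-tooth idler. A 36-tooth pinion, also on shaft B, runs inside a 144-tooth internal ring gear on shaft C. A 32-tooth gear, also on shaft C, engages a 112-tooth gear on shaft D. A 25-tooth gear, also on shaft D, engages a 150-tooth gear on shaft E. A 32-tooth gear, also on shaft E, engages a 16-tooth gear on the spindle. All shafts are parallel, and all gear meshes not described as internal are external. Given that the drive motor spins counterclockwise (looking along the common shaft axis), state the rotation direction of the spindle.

clockwise

the drive motor → shaft B: driver → idler → driven is 2 external meshes, 2 reversals → CCW.
shaft B → shaft C: internal mesh, same direction → CCW.
shaft C → shaft D: external mesh, 1 reversal → CW.
shaft D → shaft E: external mesh, 1 reversal → CCW.
shaft E → the spindle: external mesh, 1 reversal → CW.
5 reversals in total — an odd number — so the spindle turns opposite to the drive motor.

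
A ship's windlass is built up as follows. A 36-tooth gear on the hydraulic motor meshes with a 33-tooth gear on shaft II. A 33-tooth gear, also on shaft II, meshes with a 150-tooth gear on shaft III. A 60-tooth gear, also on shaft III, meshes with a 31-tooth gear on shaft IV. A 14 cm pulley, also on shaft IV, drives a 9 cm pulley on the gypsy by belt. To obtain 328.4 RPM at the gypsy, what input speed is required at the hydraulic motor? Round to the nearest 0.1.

454.5 RPM

Overall ratio R = 0.91667 × 4.5455 × 0.51667 × 0.64286 = 1.3839.
Required input speed = output speed × R = 328.4 × 1.3839 = 454.48 RPM.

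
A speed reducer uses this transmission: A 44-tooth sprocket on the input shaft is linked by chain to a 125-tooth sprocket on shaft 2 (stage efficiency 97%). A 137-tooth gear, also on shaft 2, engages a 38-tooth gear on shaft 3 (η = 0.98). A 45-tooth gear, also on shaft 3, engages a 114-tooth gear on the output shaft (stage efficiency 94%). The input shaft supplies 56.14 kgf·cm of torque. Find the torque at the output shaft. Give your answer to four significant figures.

100.1 kgf·cm

After the chain (125/44): 56.14 × 2.8409 × 0.97 = 154.7 kgf·cm
After the gear mesh (38/137): 154.7 × 0.27737 × 0.98 = 42.052 kgf·cm
After the gear mesh (114/45): 42.052 × 2.5333 × 0.94 = 100.14 kgf·cm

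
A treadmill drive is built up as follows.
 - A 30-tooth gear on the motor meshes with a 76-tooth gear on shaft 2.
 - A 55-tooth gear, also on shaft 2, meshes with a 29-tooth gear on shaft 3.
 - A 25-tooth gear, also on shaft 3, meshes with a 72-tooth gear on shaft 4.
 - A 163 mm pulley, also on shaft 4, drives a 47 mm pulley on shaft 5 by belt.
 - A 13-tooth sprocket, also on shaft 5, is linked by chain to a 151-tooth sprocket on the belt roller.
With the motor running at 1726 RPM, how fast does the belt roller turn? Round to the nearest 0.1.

Gear mesh: ratio = 76/30 = 2.5333, so shaft 2 turns at 1726 / 2.5333 = 681.32 RPM.
Gear mesh: ratio = 29/55 = 0.52727, so shaft 3 turns at 681.32 / 0.52727 = 1292.2 RPM.
Gear mesh: ratio = 72/25 = 2.88, so shaft 4 turns at 1292.2 / 2.88 = 448.66 RPM.
Belt: ratio = 47/163 = 0.28834, so shaft 5 turns at 448.66 / 0.28834 = 1556 RPM.
Chain: ratio = 151/13 = 11.615, so the belt roller turns at 1556 / 11.615 = 133.96 RPM.

134.0 RPM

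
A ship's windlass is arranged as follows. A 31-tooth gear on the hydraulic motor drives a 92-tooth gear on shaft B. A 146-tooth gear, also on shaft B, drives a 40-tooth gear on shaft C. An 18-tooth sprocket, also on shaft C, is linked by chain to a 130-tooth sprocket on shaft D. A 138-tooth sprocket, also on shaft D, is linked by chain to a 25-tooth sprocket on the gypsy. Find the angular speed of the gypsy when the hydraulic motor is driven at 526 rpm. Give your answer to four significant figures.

494.4 rpm

the hydraulic motor → shaft B (gear mesh, 92/31): 526 ÷ 2.9677 = 177.24 rpm
shaft B → shaft C (gear mesh, 40/146): 177.24 ÷ 0.27397 = 646.92 rpm
shaft C → shaft D (chain, 130/18): 646.92 ÷ 7.2222 = 89.574 rpm
shaft D → the gypsy (chain, 25/138): 89.574 ÷ 0.18116 = 494.45 rpm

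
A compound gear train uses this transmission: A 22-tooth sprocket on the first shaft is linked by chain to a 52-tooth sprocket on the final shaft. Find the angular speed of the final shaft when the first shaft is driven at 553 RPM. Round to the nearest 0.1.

234.0 RPM

Chain: ratio = 52/22 = 2.3636, so the final shaft turns at 553 / 2.3636 = 233.96 RPM.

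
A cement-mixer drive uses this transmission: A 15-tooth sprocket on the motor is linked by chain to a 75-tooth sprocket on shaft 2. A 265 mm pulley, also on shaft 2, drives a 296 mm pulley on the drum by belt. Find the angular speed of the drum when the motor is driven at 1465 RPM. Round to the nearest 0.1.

the motor → shaft 2 (chain, 75/15): 1465 ÷ 5 = 293 RPM
shaft 2 → the drum (belt, 296/265): 293 ÷ 1.117 = 262.31 RPM

262.3 RPM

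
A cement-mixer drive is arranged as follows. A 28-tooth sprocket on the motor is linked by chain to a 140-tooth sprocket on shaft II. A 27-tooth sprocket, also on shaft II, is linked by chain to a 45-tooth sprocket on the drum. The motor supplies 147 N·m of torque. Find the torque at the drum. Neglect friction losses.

1225 N·m

After the chain (140/28): 147 × 5 = 735 N·m
After the chain (45/27): 735 × 1.6667 = 1225 N·m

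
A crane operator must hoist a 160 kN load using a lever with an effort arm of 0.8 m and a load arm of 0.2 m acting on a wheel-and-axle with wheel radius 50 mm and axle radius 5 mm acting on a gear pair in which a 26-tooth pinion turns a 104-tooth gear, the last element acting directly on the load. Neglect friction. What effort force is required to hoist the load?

1 kN

Lever MA = effort arm / load arm = 0.8/0.2 = 4.
Wheel-and-axle MA = R/r = 50/5 = 10.
Gear pair MA = 104/26 = 4.
Combined ideal MA = 4 × 10 × 4 = 160.
Effort = load / MA = 160 / 160 = 1 kN.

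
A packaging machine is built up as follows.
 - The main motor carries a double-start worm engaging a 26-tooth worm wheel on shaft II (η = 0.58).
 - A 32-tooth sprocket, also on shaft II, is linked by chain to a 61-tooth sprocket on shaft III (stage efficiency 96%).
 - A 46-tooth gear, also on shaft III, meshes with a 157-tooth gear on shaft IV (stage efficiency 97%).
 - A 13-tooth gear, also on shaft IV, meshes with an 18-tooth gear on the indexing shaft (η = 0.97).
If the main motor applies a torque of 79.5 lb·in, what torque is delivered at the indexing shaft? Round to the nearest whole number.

worm 26/2 = 13 → τ = 79.5·13·0.58 = 599.43 lb·in
chain 61/32 = 1.9062 → τ = 599.43·1.9062·0.96 = 1097 lb·in
gear mesh 157/46 = 3.413 → τ = 1097·3.413·0.97 = 3631.6 lb·in
gear mesh 18/13 = 1.3846 → τ = 3631.6·1.3846·0.97 = 4877.6 lb·in

4878 lb·in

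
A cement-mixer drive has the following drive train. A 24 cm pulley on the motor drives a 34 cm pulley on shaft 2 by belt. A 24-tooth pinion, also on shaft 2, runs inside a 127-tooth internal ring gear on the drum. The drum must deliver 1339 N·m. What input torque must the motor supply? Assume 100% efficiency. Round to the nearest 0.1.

Overall ratio R = 1.4167 × 5.2917 = 7.4965.
Input torque = output torque / R = 1339 / 7.4965 = 178.62 N·m.

178.6 N·m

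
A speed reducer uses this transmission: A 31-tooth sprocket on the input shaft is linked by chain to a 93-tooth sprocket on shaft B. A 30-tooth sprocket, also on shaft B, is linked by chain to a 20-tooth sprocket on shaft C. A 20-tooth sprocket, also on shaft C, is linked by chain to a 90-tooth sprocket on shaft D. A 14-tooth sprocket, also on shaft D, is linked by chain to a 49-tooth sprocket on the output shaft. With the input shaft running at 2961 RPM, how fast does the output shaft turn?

94 RPM

chain 93/31 = 3 → 2961/3 = 987 RPM
chain 20/30 = 0.66667 → 987/0.66667 = 1480.5 RPM
chain 90/20 = 4.5 → 1480.5/4.5 = 329 RPM
chain 49/14 = 3.5 → 329/3.5 = 94 RPM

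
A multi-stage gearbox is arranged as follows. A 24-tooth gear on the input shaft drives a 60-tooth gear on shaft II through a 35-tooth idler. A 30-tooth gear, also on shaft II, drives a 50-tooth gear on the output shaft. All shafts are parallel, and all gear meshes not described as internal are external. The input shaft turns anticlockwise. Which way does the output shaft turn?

the input shaft → shaft II: driver → idler → driven is 2 external meshes, 2 reversals → CCW.
shaft II → the output shaft: external mesh, 1 reversal → CW.
3 reversals in total — an odd number — so the output shaft turns opposite to the input shaft.

clockwise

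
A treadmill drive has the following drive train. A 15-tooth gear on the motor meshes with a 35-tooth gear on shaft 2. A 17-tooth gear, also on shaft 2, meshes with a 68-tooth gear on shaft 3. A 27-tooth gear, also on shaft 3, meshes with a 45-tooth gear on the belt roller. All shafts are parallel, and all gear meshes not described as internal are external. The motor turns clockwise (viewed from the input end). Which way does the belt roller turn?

the motor → shaft 2: external mesh, 1 reversal → CCW.
shaft 2 → shaft 3: external mesh, 1 reversal → CW.
shaft 3 → the belt roller: external mesh, 1 reversal → CCW.
3 reversals in total — an odd number — so the belt roller turns opposite to the motor.

counterclockwise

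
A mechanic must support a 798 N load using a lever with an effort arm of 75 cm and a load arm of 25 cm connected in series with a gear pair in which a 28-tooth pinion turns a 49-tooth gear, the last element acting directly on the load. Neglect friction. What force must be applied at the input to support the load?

Lever MA = effort arm / load arm = 75/25 = 3.
Gear pair MA = 49/28 = 1.75.
Combined ideal MA = 3 × 1.75 = 5.25.
Effort = load / MA = 798 / 5.25 = 152 N.

152 N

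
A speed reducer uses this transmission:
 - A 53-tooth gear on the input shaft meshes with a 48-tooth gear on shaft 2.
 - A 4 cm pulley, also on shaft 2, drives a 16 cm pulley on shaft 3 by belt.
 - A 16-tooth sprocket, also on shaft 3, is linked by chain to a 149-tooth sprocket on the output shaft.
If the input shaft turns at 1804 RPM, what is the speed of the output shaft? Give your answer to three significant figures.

53.5 RPM

Gear mesh: ratio = 48/53 = 0.90566, so shaft 2 turns at 1804 / 0.90566 = 1991.9 RPM.
Belt: ratio = 16/4 = 4, so shaft 3 turns at 1991.9 / 4 = 497.98 RPM.
Chain: ratio = 149/16 = 9.3125, so the output shaft turns at 497.98 / 9.3125 = 53.474 RPM.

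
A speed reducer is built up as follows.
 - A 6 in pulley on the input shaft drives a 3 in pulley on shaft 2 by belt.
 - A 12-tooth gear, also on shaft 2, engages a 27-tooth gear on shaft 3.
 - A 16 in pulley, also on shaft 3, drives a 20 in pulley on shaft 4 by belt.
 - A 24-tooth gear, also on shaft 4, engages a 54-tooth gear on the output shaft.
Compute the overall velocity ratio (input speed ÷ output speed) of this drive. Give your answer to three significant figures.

Each stage contributes driven/driver: belt 3/6 = 0.5, gear mesh 27/12 = 2.25, belt 20/16 = 1.25, gear mesh 54/24 = 2.25.
Overall: 0.5 × 2.25 × 1.25 × 2.25 = 3.1641.

3.16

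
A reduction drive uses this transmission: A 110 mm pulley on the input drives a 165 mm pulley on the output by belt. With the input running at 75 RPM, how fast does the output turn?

belt 165/110 = 1.5 → 75/1.5 = 50 RPM

50 RPM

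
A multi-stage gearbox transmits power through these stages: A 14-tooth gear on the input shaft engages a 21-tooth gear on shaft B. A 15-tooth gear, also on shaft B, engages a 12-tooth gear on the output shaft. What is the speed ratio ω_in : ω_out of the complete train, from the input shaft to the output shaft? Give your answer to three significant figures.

1.20

Each stage contributes driven/driver: gear mesh 21/14 = 1.5, gear mesh 12/15 = 0.8.
Overall: 1.5 × 0.8 = 1.2.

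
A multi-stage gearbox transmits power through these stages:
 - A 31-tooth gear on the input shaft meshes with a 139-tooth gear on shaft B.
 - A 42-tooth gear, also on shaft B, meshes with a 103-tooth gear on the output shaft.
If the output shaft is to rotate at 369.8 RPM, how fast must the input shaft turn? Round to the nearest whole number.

Overall ratio R = 4.4839 × 2.4524 = 10.996.
Required input speed = output speed × R = 369.8 × 10.996 = 4066.4 RPM.

4066 RPM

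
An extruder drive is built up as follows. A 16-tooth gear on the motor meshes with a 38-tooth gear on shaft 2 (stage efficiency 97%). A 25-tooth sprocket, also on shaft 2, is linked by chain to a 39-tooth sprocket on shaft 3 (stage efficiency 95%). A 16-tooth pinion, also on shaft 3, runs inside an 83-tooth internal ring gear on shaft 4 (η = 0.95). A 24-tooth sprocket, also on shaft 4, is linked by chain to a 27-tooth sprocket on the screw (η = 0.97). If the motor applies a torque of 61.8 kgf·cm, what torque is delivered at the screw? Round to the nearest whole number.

1135 kgf·cm

Gear mesh: ratio = 38/16 = 2.375; torque at shaft 2 = 61.8 × 2.375 × 0.97 = 142.37 kgf·cm.
Chain: ratio = 39/25 = 1.56; torque at shaft 3 = 142.37 × 1.56 × 0.95 = 210.99 kgf·cm.
Internal gear: ratio = 83/16 = 5.1875; torque at shaft 4 = 210.99 × 5.1875 × 0.95 = 1039.8 kgf·cm.
Chain: ratio = 27/24 = 1.125; torque at the screw = 1039.8 × 1.125 × 0.97 = 1134.7 kgf·cm.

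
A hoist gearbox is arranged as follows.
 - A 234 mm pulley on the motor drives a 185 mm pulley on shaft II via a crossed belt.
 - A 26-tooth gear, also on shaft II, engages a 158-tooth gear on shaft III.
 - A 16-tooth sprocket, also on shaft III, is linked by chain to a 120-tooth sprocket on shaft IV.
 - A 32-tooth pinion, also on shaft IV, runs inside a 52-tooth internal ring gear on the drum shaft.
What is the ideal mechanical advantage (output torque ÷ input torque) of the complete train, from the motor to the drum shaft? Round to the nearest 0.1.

Each stage contributes driven/driver: belt 185/234 = 0.7906, gear mesh 158/26 = 6.0769, chain 120/16 = 7.5, internal gear 52/32 = 1.625.
Overall: 0.7906 × 6.0769 × 7.5 × 1.625 = 58.554.

58.6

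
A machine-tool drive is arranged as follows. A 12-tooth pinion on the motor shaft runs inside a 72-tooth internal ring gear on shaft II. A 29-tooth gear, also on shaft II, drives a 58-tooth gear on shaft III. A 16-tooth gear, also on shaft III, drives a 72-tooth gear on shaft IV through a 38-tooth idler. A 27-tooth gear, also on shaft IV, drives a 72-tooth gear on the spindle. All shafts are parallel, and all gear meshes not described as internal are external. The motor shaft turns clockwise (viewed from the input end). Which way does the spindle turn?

clockwise

the motor shaft → shaft II: internal mesh, same direction → CW.
shaft II → shaft III: external mesh, 1 reversal → CCW.
shaft III → shaft IV: driver → idler → driven is 2 external meshes, 2 reversals → CCW.
shaft IV → the spindle: external mesh, 1 reversal → CW.
4 reversals in total — an even number — so the spindle turns the same way as the motor shaft.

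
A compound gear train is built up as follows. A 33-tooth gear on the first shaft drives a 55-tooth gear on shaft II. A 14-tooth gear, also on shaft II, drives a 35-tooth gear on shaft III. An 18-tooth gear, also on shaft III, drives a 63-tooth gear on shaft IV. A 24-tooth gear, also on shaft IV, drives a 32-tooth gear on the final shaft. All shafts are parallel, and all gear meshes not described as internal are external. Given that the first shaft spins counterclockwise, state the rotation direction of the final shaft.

counterclockwise

the first shaft → shaft II: external mesh, 1 reversal → CW.
shaft II → shaft III: external mesh, 1 reversal → CCW.
shaft III → shaft IV: external mesh, 1 reversal → CW.
shaft IV → the final shaft: external mesh, 1 reversal → CCW.
4 reversals in total — an even number — so the final shaft turns the same way as the first shaft.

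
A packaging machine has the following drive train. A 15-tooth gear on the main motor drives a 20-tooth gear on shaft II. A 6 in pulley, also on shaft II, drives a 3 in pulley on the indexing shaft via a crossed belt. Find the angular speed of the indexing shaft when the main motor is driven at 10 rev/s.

gear mesh 20/15 = 1.3333 → 10/1.3333 = 7.5 rev/s
belt 3/6 = 0.5 → 7.5/0.5 = 15 rev/s

15 rev/s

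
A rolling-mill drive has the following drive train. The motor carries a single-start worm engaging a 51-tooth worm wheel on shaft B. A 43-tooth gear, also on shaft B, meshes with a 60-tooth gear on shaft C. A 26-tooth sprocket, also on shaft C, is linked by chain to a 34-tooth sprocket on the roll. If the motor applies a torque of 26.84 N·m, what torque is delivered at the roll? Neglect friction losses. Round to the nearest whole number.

worm 51/1 = 51 → τ = 26.84·51 = 1368.8 N·m
gear mesh 60/43 = 1.3953 → τ = 1368.8·1.3953 = 1910 N·m
chain 34/26 = 1.3077 → τ = 1910·1.3077 = 2497.7 N·m

2498 N·m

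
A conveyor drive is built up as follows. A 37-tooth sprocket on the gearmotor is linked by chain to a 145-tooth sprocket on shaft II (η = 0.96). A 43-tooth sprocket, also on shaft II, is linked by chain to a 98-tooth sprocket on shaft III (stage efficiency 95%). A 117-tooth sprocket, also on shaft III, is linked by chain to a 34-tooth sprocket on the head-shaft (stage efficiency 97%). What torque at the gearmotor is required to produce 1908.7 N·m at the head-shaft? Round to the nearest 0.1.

Overall ratio R = 3.9189 × 2.2791 × 0.2906 = 2.5955; overall efficiency η = 0.96 × 0.95 × 0.97 = 0.8846.
Input torque = output torque / (R × η) = 1908.7 / (2.5955 × 0.8846) = 831.29 N·m.

831.3 N·m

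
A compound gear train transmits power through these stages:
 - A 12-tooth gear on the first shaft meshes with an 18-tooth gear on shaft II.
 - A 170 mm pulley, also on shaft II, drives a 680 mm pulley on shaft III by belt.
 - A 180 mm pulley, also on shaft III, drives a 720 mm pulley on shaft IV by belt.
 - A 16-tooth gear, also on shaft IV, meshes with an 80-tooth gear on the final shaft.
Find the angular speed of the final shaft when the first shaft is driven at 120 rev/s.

1 rev/s

the first shaft → shaft II (gear mesh, 18/12): 120 ÷ 1.5 = 80 rev/s
shaft II → shaft III (belt, 680/170): 80 ÷ 4 = 20 rev/s
shaft III → shaft IV (belt, 720/180): 20 ÷ 4 = 5 rev/s
shaft IV → the final shaft (gear mesh, 80/16): 5 ÷ 5 = 1 rev/s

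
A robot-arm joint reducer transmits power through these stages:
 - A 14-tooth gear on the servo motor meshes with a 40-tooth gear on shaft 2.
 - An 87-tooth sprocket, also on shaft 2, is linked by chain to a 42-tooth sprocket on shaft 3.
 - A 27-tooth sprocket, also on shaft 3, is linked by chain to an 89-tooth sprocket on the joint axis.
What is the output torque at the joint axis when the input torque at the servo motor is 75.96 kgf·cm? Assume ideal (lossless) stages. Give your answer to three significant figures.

345 kgf·cm

gear mesh 40/14 = 2.8571 → τ = 75.96·2.8571 = 217.03 kgf·cm
chain 42/87 = 0.48276 → τ = 217.03·0.48276 = 104.77 kgf·cm
chain 89/27 = 3.2963 → τ = 104.77·3.2963 = 345.36 kgf·cm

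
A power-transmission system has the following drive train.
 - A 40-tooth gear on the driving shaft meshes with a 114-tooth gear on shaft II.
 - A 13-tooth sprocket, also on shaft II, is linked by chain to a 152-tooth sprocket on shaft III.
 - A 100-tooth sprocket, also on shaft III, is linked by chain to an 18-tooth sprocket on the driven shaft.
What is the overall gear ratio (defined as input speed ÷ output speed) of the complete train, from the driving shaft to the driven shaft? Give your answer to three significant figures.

Each stage contributes driven/driver: gear mesh 114/40 = 2.85, chain 152/13 = 11.692, chain 18/100 = 0.18.
Overall: 2.85 × 11.692 × 0.18 = 5.9982.

6.00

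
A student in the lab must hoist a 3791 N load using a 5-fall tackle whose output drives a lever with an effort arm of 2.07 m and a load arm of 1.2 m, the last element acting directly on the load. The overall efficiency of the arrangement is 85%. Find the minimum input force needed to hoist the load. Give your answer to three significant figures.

517 N

Block-and-tackle MA = number of supporting rope parts = 5.
Lever MA = effort arm / load arm = 2.07/1.2 = 1.725.
Combined ideal MA = 5 × 1.725 = 8.625.
Actual MA = 8.625 × 0.85 = 7.3312.
Effort = load / actual MA = 3791 / 7.3312 = 517.1 N.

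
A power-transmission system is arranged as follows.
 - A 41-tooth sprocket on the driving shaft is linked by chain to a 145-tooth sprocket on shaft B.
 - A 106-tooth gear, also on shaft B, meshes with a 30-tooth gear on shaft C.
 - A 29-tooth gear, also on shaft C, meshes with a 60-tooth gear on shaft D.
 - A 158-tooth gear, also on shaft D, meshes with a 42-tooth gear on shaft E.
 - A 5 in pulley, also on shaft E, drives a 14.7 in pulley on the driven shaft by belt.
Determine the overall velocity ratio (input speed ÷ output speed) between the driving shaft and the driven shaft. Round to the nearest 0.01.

1.62

Each stage contributes driven/driver: chain 145/41 = 3.5366, gear mesh 30/106 = 0.28302, gear mesh 60/29 = 2.069, gear mesh 42/158 = 0.26582, belt 14.7/5 = 2.94.
Overall: 3.5366 × 0.28302 × 2.069 × 0.26582 × 2.94 = 1.6184.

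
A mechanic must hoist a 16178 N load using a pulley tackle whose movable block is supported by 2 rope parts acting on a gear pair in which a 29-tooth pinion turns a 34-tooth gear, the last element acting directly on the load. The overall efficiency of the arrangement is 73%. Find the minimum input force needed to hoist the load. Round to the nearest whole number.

9451 N

Block-and-tackle MA = number of supporting rope parts = 2.
Gear pair MA = 34/29 = 1.1724.
Combined ideal MA = 2 × 1.1724 = 2.3448.
Actual MA = 2.3448 × 0.73 = 1.7117.
Effort = load / actual MA = 16178 / 1.7117 = 9451.3 N.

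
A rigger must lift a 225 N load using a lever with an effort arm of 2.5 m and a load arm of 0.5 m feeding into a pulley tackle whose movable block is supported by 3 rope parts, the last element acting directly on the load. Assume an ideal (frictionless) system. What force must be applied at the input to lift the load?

Lever MA = effort arm / load arm = 2.5/0.5 = 5.
Block-and-tackle MA = number of supporting rope parts = 3.
Combined ideal MA = 5 × 3 = 15.
Effort = load / MA = 225 / 15 = 15 N.

15 N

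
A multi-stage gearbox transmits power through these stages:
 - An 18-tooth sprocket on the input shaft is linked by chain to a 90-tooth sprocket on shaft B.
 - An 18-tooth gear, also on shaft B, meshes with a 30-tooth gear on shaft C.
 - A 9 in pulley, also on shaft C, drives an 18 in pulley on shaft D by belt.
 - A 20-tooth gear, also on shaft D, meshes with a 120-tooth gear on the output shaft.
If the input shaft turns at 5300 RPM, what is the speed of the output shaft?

53 RPM

the input shaft → shaft B (chain, 90/18): 5300 ÷ 5 = 1060 RPM
shaft B → shaft C (gear mesh, 30/18): 1060 ÷ 1.6667 = 636 RPM
shaft C → shaft D (belt, 18/9): 636 ÷ 2 = 318 RPM
shaft D → the output shaft (gear mesh, 120/20): 318 ÷ 6 = 53 RPM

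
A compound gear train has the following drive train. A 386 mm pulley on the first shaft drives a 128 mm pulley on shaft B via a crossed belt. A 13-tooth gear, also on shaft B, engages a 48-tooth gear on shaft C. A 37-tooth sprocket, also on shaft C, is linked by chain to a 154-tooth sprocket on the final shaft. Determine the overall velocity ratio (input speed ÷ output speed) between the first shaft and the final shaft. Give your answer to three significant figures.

Each stage contributes driven/driver: belt 128/386 = 0.33161, gear mesh 48/13 = 3.6923, chain 154/37 = 4.1622.
Overall: 0.33161 × 3.6923 × 4.1622 = 5.0961.

5.10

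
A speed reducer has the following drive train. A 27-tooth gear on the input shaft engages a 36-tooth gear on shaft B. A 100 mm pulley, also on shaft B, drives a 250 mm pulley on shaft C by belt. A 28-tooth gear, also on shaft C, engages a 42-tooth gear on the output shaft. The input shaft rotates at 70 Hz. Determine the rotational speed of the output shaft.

14 Hz

Gear mesh: ratio = 36/27 = 1.3333, so shaft B turns at 70 / 1.3333 = 52.5 Hz.
Belt: ratio = 250/100 = 2.5, so shaft C turns at 52.5 / 2.5 = 21 Hz.
Gear mesh: ratio = 42/28 = 1.5, so the output shaft turns at 21 / 1.5 = 14 Hz.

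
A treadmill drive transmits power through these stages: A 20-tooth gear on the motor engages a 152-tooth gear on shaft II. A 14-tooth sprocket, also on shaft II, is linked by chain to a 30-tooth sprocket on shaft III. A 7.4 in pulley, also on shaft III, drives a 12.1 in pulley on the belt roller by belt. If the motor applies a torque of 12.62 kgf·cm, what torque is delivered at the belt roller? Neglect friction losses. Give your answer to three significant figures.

336 kgf·cm

Gear mesh: ratio = 152/20 = 7.6; torque at shaft II = 12.62 × 7.6 = 95.912 kgf·cm.
Chain: ratio = 30/14 = 2.1429; torque at shaft III = 95.912 × 2.1429 = 205.53 kgf·cm.
Belt: ratio = 12.1/7.4 = 1.6351; torque at the belt roller = 205.53 × 1.6351 = 336.06 kgf·cm.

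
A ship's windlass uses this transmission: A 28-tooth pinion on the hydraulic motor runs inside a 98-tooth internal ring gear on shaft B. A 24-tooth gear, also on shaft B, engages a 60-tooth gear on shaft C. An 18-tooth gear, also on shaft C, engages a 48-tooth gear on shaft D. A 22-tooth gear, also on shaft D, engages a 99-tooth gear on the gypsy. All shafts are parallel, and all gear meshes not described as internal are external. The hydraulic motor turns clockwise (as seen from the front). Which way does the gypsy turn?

counterclockwise

the hydraulic motor → shaft B: internal mesh, same direction → CW.
shaft B → shaft C: external mesh, 1 reversal → CCW.
shaft C → shaft D: external mesh, 1 reversal → CW.
shaft D → the gypsy: external mesh, 1 reversal → CCW.
3 reversals in total — an odd number — so the gypsy turns opposite to the hydraulic motor.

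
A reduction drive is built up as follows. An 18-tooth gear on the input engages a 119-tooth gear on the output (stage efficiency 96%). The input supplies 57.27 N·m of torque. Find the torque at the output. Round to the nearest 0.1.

After the gear mesh (119/18): 57.27 × 6.6111 × 0.96 = 363.47 N·m

363.5 N·m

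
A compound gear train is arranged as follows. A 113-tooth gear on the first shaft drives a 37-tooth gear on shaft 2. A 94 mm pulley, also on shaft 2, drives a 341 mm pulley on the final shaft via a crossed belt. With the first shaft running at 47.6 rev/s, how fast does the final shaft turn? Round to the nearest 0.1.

40.1 rev/s

the first shaft → shaft 2 (gear mesh, 37/113): 47.6 ÷ 0.32743 = 145.37 rev/s
shaft 2 → the final shaft (belt, 341/94): 145.37 ÷ 3.6277 = 40.073 rev/s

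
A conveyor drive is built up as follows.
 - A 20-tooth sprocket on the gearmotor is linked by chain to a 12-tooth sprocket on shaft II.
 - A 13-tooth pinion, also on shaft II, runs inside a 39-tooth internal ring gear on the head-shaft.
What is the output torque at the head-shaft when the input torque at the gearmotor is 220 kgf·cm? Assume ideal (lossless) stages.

396 kgf·cm

Chain: ratio = 12/20 = 0.6; torque at shaft II = 220 × 0.6 = 132 kgf·cm.
Internal gear: ratio = 39/13 = 3; torque at the head-shaft = 132 × 3 = 396 kgf·cm.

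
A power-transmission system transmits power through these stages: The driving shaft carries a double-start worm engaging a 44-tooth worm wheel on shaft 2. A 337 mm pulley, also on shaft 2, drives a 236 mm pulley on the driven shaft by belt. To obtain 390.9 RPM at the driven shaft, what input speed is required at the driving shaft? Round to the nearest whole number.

6022 RPM

Overall ratio R = 22 × 0.7003 = 15.407.
Required input speed = output speed × R = 390.9 × 15.407 = 6022.4 RPM.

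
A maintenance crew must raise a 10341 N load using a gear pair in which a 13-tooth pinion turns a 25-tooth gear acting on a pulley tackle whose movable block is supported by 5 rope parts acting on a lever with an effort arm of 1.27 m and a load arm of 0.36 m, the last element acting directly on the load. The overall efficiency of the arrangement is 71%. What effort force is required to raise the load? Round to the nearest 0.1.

Gear pair MA = 25/13 = 1.9231.
Block-and-tackle MA = number of supporting rope parts = 5.
Lever MA = effort arm / load arm = 1.27/0.36 = 3.5278.
Combined ideal MA = 1.9231 × 5 × 3.5278 = 33.921.
Actual MA = 33.921 × 0.71 = 24.084.
Effort = load / actual MA = 10341 / 24.084 = 429.37 N.

429.4 N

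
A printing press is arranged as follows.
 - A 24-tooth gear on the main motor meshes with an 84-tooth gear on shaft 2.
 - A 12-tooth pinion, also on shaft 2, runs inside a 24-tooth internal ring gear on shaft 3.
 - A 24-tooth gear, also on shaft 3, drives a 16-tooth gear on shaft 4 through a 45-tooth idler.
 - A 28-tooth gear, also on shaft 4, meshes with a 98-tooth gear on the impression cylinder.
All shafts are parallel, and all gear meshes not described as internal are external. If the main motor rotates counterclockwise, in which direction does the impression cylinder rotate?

counterclockwise

the main motor → shaft 2: external mesh, 1 reversal → CW.
shaft 2 → shaft 3: internal mesh, same direction → CW.
shaft 3 → shaft 4: driver → idler → driven is 2 external meshes, 2 reversals → CW.
shaft 4 → the impression cylinder: external mesh, 1 reversal → CCW.
4 reversals in total — an even number — so the impression cylinder turns the same way as the main motor.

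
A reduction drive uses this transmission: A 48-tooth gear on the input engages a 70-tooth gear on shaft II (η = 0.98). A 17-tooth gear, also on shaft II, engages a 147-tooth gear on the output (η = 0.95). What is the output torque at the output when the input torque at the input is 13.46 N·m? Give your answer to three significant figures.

After the gear mesh (70/48): 13.46 × 1.4583 × 0.98 = 19.237 N·m
After the gear mesh (147/17): 19.237 × 8.6471 × 0.95 = 158.02 N·m

158 N·m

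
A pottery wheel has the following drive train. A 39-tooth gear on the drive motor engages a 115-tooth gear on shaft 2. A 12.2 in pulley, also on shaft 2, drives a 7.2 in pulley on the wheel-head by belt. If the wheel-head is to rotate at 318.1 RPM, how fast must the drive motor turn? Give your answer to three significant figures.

554 RPM

Overall ratio R = 2.9487 × 0.59016 = 1.7402.
Required input speed = output speed × R = 318.1 × 1.7402 = 553.57 RPM.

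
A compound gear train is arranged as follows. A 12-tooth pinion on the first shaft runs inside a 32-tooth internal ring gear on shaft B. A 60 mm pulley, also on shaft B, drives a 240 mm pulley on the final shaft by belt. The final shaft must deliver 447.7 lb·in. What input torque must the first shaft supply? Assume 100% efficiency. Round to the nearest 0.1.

Overall ratio R = 2.6667 × 4 = 10.667.
Input torque = output torque / R = 447.7 / 10.667 = 41.972 lb·in.

42.0 lb·in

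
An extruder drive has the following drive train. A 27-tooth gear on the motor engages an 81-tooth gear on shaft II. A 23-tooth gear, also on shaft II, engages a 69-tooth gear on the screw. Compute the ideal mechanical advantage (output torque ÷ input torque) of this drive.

Each stage contributes driven/driver: gear mesh 81/27 = 3, gear mesh 69/23 = 3.
Overall: 3 × 3 = 9.

9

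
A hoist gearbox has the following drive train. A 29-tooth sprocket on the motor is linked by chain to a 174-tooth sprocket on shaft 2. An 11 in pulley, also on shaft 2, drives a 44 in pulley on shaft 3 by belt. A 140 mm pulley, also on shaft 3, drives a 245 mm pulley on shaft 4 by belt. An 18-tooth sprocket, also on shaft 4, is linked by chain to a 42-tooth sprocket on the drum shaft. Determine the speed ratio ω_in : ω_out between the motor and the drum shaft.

98

Each stage contributes driven/driver: chain 174/29 = 6, belt 44/11 = 4, belt 245/140 = 1.75, chain 42/18 = 2.3333.
Overall: 6 × 4 × 1.75 × 2.3333 = 98.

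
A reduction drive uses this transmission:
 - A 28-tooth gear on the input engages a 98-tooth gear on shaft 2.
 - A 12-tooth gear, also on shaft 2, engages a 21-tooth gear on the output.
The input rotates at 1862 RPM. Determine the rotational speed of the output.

304 RPM

the input → shaft 2 (gear mesh, 98/28): 1862 ÷ 3.5 = 532 RPM
shaft 2 → the output (gear mesh, 21/12): 532 ÷ 1.75 = 304 RPM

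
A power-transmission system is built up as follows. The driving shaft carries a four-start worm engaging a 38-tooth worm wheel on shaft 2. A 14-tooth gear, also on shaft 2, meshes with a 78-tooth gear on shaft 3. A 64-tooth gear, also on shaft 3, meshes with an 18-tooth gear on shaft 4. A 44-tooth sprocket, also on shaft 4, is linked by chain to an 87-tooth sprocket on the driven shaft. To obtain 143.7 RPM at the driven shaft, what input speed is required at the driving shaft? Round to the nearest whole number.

Overall ratio R = 9.5 × 5.5714 × 0.28125 × 1.9773 = 29.434.
Required input speed = output speed × R = 143.7 × 29.434 = 4229.7 RPM.

4230 RPM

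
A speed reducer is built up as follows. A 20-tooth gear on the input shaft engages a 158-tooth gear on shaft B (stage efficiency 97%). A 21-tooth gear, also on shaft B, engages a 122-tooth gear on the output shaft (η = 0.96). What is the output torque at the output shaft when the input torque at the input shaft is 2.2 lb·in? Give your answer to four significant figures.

94.02 lb·in

Gear mesh: ratio = 158/20 = 7.9; torque at shaft B = 2.2 × 7.9 × 0.97 = 16.859 lb·in.
Gear mesh: ratio = 122/21 = 5.8095; torque at the output shaft = 16.859 × 5.8095 × 0.96 = 94.023 lb·in.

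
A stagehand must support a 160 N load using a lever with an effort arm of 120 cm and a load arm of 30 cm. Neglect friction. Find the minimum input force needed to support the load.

40 N

Lever MA = effort arm / load arm = 120/30 = 4.
Effort = load / MA = 160 / 4 = 40 N.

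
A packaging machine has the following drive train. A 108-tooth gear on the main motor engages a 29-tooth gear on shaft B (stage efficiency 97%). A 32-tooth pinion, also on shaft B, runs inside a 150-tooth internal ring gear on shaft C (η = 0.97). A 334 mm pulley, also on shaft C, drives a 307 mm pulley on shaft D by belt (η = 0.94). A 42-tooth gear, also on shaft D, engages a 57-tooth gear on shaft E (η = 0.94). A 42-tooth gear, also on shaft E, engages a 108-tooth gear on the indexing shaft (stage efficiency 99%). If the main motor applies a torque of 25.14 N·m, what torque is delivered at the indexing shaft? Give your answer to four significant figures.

83.54 N·m

After the gear mesh (29/108): 25.14 × 0.26852 × 0.97 = 6.548 N·m
After the internal gear (150/32): 6.548 × 4.6875 × 0.97 = 29.773 N·m
After the belt (307/334): 29.773 × 0.91916 × 0.94 = 25.724 N·m
After the gear mesh (57/42): 25.724 × 1.3571 × 0.94 = 32.817 N·m
After the gear mesh (108/42): 32.817 × 2.5714 × 0.99 = 83.542 N·m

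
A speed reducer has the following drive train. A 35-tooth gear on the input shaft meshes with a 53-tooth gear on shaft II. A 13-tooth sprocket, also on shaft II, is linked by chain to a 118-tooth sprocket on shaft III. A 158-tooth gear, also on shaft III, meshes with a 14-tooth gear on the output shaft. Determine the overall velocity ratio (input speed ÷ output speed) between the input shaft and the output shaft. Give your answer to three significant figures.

1.22

Each stage contributes driven/driver: gear mesh 53/35 = 1.5143, chain 118/13 = 9.0769, gear mesh 14/158 = 0.088608.
Overall: 1.5143 × 9.0769 × 0.088608 = 1.2179.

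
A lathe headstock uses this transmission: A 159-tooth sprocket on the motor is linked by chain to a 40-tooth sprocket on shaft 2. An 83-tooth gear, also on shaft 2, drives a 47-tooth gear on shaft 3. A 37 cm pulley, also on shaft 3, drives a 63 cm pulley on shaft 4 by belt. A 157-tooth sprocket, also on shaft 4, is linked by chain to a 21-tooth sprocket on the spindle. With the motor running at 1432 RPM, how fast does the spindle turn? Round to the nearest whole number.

the motor → shaft 2 (chain, 40/159): 1432 ÷ 0.25157 = 5692.2 RPM
shaft 2 → shaft 3 (gear mesh, 47/83): 5692.2 ÷ 0.56627 = 10052 RPM
shaft 3 → shaft 4 (belt, 63/37): 10052 ÷ 1.7027 = 5903.7 RPM
shaft 4 → the spindle (chain, 21/157): 5903.7 ÷ 0.13376 = 44137 RPM

44137 RPM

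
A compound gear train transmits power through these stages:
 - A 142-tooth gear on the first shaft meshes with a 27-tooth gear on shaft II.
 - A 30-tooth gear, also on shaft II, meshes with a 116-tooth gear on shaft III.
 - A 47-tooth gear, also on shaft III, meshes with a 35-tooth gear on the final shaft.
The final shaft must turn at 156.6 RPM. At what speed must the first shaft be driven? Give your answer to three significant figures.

85.7 RPM

Overall ratio R = 0.19014 × 3.8667 × 0.74468 = 0.5475.
Required input speed = output speed × R = 156.6 × 0.5475 = 85.738 RPM.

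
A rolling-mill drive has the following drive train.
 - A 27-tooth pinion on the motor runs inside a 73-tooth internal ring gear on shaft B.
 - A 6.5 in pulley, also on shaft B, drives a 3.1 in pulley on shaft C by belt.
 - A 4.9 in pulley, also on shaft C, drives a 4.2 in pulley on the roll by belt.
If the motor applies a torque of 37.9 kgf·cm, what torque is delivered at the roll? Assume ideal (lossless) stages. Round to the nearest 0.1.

Internal gear: ratio = 73/27 = 2.7037; torque at shaft B = 37.9 × 2.7037 = 102.47 kgf·cm.
Belt: ratio = 3.1/6.5 = 0.47692; torque at shaft C = 102.47 × 0.47692 = 48.87 kgf·cm.
Belt: ratio = 4.2/4.9 = 0.85714; torque at the roll = 48.87 × 0.85714 = 41.889 kgf·cm.

41.9 kgf·cm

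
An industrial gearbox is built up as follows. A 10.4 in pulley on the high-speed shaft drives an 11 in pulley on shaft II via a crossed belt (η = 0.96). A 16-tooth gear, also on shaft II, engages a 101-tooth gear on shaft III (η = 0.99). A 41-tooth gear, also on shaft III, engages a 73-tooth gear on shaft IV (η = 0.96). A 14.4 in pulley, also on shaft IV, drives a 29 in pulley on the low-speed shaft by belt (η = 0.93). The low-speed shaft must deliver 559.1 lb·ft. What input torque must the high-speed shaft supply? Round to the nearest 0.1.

Overall ratio R = 1.0577 × 6.3125 × 1.7805 × 2.0139 = 23.941; overall efficiency η = 0.96 × 0.99 × 0.96 × 0.93 = 0.8485.
Input torque = output torque / (R × η) = 559.1 / (23.941 × 0.8485) = 27.523 lb·ft.

27.5 lb·ft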